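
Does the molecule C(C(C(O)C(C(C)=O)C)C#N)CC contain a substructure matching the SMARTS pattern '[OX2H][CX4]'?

The pattern [OX2H][CX4] describes a hydroxyl oxygen bound to an sp3 (X4) carbon — an aliphatic alcohol.
The molecule carries a hydroxyl group (-OH), whose atoms satisfy every constraint of the query, so the pattern matches.

Yes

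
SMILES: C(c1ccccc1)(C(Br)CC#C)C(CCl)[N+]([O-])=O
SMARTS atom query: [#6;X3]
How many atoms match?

6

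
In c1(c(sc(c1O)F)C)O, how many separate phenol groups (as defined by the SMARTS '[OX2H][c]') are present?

[OX2H][c] is the SMARTS for a phenol: a hydroxyl oxygen attached to an aromatic carbon.
The molecule carries 2 separate instances of a hydroxyl group (-OH) meeting every constraint; each maps to a distinct set of atoms, giving 2 matches.

2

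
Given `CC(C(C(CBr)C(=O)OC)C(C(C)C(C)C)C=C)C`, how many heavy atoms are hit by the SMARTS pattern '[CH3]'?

6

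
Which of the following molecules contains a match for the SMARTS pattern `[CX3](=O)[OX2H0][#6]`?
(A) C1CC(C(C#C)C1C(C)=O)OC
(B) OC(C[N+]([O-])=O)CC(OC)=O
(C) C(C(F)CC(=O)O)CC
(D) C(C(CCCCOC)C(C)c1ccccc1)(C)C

[CX3](=O)[OX2H0][#6] describes a carbonyl carbon bonded to an oxygen that is itself bonded to carbon (no H on that O) (an ester).
(A) has a methoxy ether (-OCH3) but the ether oxygen is not adjacent to a C=O carbon.
(B) contains a methyl-ester group (-C(=O)OCH3), which satisfies every atom and bond constraint.
(C) has a carboxylic acid group (-C(=O)OH) but the singly-bonded O carries H (OX2H1, not H0).
(D) has a methoxy ether (-OCH3) but the ether oxygen is not adjacent to a C=O carbon.
So the answer is (B).

B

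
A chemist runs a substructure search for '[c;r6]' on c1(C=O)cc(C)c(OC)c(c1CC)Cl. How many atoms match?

Check the 14 heavy atoms by environment: 6× c (aromatic, in 6-ring) → match; 1× Cl (acyclic) → no; 5× C (acyclic) → no; 2× O (acyclic) → no.
That gives 6 matching atoms.

6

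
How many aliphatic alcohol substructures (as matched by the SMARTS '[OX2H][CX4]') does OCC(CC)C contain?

1

[OX2H][CX4] is the SMARTS for an aliphatic alcohol: a hydroxyl oxygen bound to an sp3 (X4) carbon.
Exactly one fragment in the molecule meets all constraints, giving 1 match.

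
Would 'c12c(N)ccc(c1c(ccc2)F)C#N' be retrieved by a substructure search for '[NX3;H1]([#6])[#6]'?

The pattern [NX3;H1]([#6])[#6] describes a trivalent nitrogen with one H, bonded to two carbons — a secondary amine.
The closest candidate here is a primary amino group (-NH2), but the nitrogen has H2 and only one carbon neighbour. No other fragment satisfies the full query, so there is no match.

No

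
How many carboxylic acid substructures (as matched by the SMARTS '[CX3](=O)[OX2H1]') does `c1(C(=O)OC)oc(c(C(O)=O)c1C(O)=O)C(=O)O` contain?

3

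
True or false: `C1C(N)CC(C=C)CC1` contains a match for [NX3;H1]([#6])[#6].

The pattern [NX3;H1]([#6])[#6] describes a trivalent nitrogen with one H, bonded to two carbons — a secondary amine.
The closest candidate here is a primary amino group (-NH2), but the nitrogen has H2 and only one carbon neighbour. No other fragment satisfies the full query, so there is no match.

False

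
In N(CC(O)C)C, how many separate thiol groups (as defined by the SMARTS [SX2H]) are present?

0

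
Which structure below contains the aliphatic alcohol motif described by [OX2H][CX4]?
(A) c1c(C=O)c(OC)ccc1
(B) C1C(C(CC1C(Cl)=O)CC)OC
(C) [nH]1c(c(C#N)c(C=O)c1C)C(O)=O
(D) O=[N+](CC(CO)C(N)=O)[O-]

D

[OX2H][CX4] describes a hydroxyl oxygen bound to an sp3 (X4) carbon (an aliphatic alcohol).
(A) has a methoxy ether (-OCH3) but the oxygen has H0 (ether), not H1.
(B) has a methoxy ether (-OCH3) but the oxygen has H0 (ether), not H1.
(C) has a carboxylic acid group (-C(=O)OH) but the -OH is on a CX3 carbonyl carbon, not a CX4 carbon.
(D) contains a hydroxyl group (-OH), which satisfies every atom and bond constraint.
So the answer is (D).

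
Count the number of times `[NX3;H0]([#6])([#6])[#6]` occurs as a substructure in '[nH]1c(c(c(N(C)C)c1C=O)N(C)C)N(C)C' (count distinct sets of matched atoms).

[NX3;H0]([#6])([#6])[#6] is the SMARTS for a tertiary amine: a trivalent nitrogen with no H, bonded to three carbons.
The molecule carries 3 separate instances of a dimethylamino group (-N(CH3)2) meeting every constraint; each maps to a distinct set of atoms, giving 3 matches.

3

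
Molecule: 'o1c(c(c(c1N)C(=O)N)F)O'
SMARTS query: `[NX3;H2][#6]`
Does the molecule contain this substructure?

The pattern [NX3;H2][#6] describes a trivalent nitrogen with two H attached to carbon — a primary amine.
The molecule carries a primary amino group (-NH2), whose atoms satisfy every constraint of the query, so the pattern matches.

Yes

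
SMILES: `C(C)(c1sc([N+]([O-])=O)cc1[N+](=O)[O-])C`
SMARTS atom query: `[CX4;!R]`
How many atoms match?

3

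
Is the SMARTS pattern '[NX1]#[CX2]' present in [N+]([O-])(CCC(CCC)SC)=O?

No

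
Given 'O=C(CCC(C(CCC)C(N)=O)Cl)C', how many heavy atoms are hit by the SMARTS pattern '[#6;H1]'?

The query [#6;H1] means: any carbon bearing exactly one hydrogen.
Check the 14 heavy atoms by environment: 2× C (H3) → no; 4× C (H2) → no; 2× C (H1) → match; 2× C (H0) → no; 2× O (H0) → no; 1× N (H2) → no; 1× Cl (H0) → no.
That gives 2 matching atoms.

2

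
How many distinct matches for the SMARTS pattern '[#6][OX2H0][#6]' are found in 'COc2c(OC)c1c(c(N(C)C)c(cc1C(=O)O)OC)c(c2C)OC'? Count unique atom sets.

4

[#6][OX2H0][#6] is the SMARTS for an ether: an aliphatic oxygen bridging two carbons with no H on the oxygen.
The molecule carries 4 separate instances of a methoxy ether (-OCH3) meeting every constraint; each maps to a distinct set of atoms, giving 4 matches.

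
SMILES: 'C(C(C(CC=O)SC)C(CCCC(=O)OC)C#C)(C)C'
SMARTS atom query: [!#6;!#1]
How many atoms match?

4

The query [!#6;!#1] means: not carbon and not hydrogen — any heteroatom.
Check the 20 heavy atoms by environment: 16× C → no; 3× O → match; 1× S → match.
Summing the matching environments: 3 + 1 = 4 matching atoms.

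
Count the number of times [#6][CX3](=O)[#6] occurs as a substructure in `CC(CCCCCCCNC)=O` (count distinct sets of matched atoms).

1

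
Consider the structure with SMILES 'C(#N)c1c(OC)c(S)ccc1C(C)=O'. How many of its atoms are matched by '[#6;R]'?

6

The query [#6;R] means: carbon that is part of a ring.
Check the 14 heavy atoms by environment: 6× c (aromatic, in 6-ring) → match; 4× C (acyclic) → no; 2× O (acyclic) → no; 1× S (acyclic) → no; 1× N (acyclic) → no.
That gives 6 matching atoms.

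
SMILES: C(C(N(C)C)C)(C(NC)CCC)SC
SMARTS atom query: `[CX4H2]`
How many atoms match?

2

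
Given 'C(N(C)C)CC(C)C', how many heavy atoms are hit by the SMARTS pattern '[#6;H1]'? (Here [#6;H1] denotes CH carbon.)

1

Check the 8 heavy atoms by environment: 2× C (H2) → no; 1× N (H0) → no; 4× C (H3) → no; 1× C (H1) → match.
That gives 1 matching atom.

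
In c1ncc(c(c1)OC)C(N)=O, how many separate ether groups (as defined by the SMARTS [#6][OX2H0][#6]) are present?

[#6][OX2H0][#6] is the SMARTS for an ether: an aliphatic oxygen bridging two carbons with no H on the oxygen.
Exactly one fragment in the molecule meets all constraints, giving 1 match.

1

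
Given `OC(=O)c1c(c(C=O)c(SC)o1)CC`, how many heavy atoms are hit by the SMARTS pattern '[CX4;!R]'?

3

The query [CX4;!R] means: aliphatic carbon with four total connections, not in a ring.
Check the 14 heavy atoms by environment: 1× o (aromatic, X2, in 5-ring) → no; 4× c (aromatic, X3, in 5-ring) → no; 2× C (X3, acyclic) → no; 2× O (X1, acyclic) → no; 1× S (X2, acyclic) → no; 3× C (X4, acyclic) → match; 1× O (X2, acyclic) → no.
That gives 3 matching atoms.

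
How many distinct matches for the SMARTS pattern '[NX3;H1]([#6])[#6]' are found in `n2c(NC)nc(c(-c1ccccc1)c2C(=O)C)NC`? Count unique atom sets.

[NX3;H1]([#6])[#6] is the SMARTS for a secondary amine: a trivalent nitrogen with one H, bonded to two carbons.
The molecule carries 2 separate instances of an N-methylamino group (-NHCH3) meeting every constraint; each maps to a distinct set of atoms, giving 2 matches.

2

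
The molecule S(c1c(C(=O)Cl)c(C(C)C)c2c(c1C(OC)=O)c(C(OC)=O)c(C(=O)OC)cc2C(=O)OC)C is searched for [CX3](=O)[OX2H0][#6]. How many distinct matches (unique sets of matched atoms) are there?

4

[CX3](=O)[OX2H0][#6] is the SMARTS for an ester: a carbonyl carbon bonded to an oxygen that is itself bonded to carbon (no H on that O).
The molecule carries 4 separate instances of a methyl-ester group (-C(=O)OCH3) meeting every constraint; each maps to a distinct set of atoms, giving 4 matches.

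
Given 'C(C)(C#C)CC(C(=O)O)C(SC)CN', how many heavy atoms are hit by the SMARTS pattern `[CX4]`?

7

Check the 14 heavy atoms by environment: 7× C (X4) → match; 1× N (X3) → no; 2× C (X2) → no; 1× S (X2) → no; 1× C (X3) → no; 1× O (X1) → no; 1× O (X2) → no.
That gives 7 matching atoms.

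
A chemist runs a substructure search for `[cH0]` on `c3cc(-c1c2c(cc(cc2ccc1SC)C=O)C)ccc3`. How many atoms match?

7

Check the 21 heavy atoms by environment: 7× c (aromatic, H0) → match; 9× c (aromatic, H1) → no; 2× C (H3) → no; 1× C (H1) → no; 1× O (H0) → no; 1× S (H0) → no.
That gives 7 matching atoms.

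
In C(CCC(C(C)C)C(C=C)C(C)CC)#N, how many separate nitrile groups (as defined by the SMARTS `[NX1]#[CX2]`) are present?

[NX1]#[CX2] is the SMARTS for a nitrile: a nitrogen triple-bonded to a two-connected carbon.
Exactly one fragment in the molecule meets all constraints, giving 1 match.

1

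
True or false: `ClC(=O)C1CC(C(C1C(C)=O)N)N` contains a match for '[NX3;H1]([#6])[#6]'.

False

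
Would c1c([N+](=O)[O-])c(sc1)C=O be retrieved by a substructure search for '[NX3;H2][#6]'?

The pattern [NX3;H2][#6] describes a trivalent nitrogen with two H attached to carbon — a primary amine.
The closest candidate here is a nitro group (-[N+](=O)[O-]), but the nitrogen is [N+] with no H, not NX3H2. No other fragment satisfies the full query, so there is no match.

No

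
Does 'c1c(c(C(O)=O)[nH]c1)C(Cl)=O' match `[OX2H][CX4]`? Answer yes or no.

No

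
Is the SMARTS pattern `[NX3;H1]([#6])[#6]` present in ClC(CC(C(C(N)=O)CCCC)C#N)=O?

The pattern [NX3;H1]([#6])[#6] describes a trivalent nitrogen with one H, bonded to two carbons — a secondary amine.
The closest candidate here is a primary amide (-C(=O)NH2), but the -C(=O)NH2 nitrogen has H2, not H1. No other fragment satisfies the full query, so there is no match.

No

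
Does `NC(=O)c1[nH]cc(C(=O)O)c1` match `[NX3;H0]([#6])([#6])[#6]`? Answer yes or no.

No

The pattern [NX3;H0]([#6])([#6])[#6] describes a trivalent nitrogen with no H, bonded to three carbons — a tertiary amine.
The closest candidate here is a primary amide (-C(=O)NH2), but the amide nitrogen has H2 and only one carbon neighbour. No other fragment satisfies the full query, so there is no match.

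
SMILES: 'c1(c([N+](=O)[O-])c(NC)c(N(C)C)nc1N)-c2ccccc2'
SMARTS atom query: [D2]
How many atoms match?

The query [D2] means: atom with exactly two heavy-atom neighbours.
Check the 21 heavy atoms by environment: 1× n (aromatic, D2) → match; 6× c (aromatic, D3) → no; 1× N (charge +1, D3) → no; 1× O (charge -1, D1) → no; 1× O (D1) → no; 1× N (D2) → match; 3× C (D1) → no; 1× N (D3) → no; 1× N (D1) → no; 5× c (aromatic, D2) → match.
Summing the matching environments: 1 + 1 + 5 = 7 matching atoms.

7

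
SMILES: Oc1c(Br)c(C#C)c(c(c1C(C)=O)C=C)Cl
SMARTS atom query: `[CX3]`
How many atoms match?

3

The query [CX3] means: C with X3: aliphatic carbon with exactly 3 total connections.
Check the 16 heavy atoms by environment: 6× c (aromatic, X3) → no; 3× C (X3) → match; 1× Br (X1) → no; 1× O (X1) → no; 1× C (X4) → no; 1× Cl (X1) → no; 1× O (X2) → no; 2× C (X2) → no.
That gives 3 matching atoms.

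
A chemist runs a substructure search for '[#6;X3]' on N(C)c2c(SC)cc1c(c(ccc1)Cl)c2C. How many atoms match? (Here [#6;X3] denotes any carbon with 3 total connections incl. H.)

10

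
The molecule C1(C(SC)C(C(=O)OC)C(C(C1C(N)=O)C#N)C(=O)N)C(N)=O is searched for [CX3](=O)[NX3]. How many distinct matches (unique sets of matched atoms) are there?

3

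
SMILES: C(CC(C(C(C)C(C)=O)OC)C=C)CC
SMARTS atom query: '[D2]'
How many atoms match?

The query [D2] means: atom with exactly two heavy-atom neighbours.
Check the 15 heavy atoms by environment: 5× C (D1) → no; 4× C (D3) → no; 4× C (D2) → match; 1× O (D1) → no; 1× O (D2) → match.
Summing the matching environments: 4 + 1 = 5 matching atoms.

5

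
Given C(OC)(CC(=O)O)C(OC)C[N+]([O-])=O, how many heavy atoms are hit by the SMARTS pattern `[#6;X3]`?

The query [#6;X3] means: any carbon (aromatic or not) with three total connections.
Check the 14 heavy atoms by environment: 6× C (X4) → no; 3× O (X2) → no; 1× C (X3) → match; 2× O (X1) → no; 1× N (charge +1, X3) → no; 1× O (charge -1, X1) → no.
That gives 1 matching atom.

1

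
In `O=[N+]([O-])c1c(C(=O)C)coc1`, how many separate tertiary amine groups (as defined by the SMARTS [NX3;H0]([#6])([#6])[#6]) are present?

[NX3;H0]([#6])([#6])[#6] is the SMARTS for a tertiary amine: a trivalent nitrogen with no H, bonded to three carbons.
No fragment in the molecule satisfies every constraint, giving 0 matches.

0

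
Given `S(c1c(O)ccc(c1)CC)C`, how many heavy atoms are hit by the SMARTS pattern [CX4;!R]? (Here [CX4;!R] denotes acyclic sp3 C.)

Check the 11 heavy atoms by environment: 6× c (aromatic, X3, in 6-ring) → no; 1× S (X2, acyclic) → no; 3× C (X4, acyclic) → match; 1× O (X2, acyclic) → no.
That gives 3 matching atoms.

3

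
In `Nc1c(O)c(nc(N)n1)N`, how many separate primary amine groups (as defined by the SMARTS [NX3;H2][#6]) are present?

3

[NX3;H2][#6] is the SMARTS for a primary amine: a trivalent nitrogen with two H attached to carbon.
The molecule carries 3 separate instances of a primary amino group (-NH2) meeting every constraint; each maps to a distinct set of atoms, giving 3 matches.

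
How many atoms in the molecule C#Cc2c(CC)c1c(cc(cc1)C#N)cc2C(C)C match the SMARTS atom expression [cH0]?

The query [cH0] means: aromatic carbon with no attached hydrogen (substituted or ring-fusion).
Check the 19 heavy atoms by environment: 6× c (aromatic, H0) → match; 4× c (aromatic, H1) → no; 2× C (H1) → no; 3× C (H3) → no; 2× C (H0) → no; 1× N (H0) → no; 1× C (H2) → no.
That gives 6 matching atoms.

6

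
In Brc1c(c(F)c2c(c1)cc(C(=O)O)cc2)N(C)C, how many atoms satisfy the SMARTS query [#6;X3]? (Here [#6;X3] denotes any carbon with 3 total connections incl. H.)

11

The query [#6;X3] means: any carbon (aromatic or not) with three total connections.
Check the 18 heavy atoms by environment: 10× c (aromatic, X3) → match; 1× F (X1) → no; 1× C (X3) → match; 1× O (X1) → no; 1× O (X2) → no; 1× N (X3) → no; 2× C (X4) → no; 1× Br (X1) → no.
Summing the matching environments: 10 + 1 = 11 matching atoms.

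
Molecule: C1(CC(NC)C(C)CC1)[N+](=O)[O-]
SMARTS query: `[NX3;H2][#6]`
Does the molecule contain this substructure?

No

The pattern [NX3;H2][#6] describes a trivalent nitrogen with two H attached to carbon — a primary amine.
The closest candidate here is an N-methylamino group (-NHCH3), but the nitrogen bears two carbons and only one H (H1), not H2. No other fragment satisfies the full query, so there is no match.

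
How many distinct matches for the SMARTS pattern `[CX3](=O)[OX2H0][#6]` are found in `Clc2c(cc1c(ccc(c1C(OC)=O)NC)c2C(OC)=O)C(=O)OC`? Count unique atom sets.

3

[CX3](=O)[OX2H0][#6] is the SMARTS for an ester: a carbonyl carbon bonded to an oxygen that is itself bonded to carbon (no H on that O).
The molecule carries 3 separate instances of a methyl-ester group (-C(=O)OCH3) meeting every constraint; each maps to a distinct set of atoms, giving 3 matches.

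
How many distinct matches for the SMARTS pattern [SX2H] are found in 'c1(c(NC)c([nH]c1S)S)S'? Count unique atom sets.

3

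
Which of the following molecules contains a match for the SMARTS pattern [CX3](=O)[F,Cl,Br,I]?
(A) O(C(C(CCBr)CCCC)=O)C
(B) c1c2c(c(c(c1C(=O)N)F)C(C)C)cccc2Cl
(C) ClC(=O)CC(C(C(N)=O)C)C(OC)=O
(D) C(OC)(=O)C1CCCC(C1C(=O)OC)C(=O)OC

C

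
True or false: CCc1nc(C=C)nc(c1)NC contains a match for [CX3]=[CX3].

True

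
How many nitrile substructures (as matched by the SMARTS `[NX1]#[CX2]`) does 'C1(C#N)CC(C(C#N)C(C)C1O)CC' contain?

[NX1]#[CX2] is the SMARTS for a nitrile: a nitrogen triple-bonded to a two-connected carbon.
The molecule carries 2 separate instances of a nitrile (-C#N) meeting every constraint; each maps to a distinct set of atoms, giving 2 matches.

2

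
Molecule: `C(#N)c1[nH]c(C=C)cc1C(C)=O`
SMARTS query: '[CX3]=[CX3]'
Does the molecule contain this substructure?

Yes

The pattern [CX3]=[CX3] describes a non-aromatic C=C double bond between two sp2 carbons — an alkene.
The molecule carries a vinyl group (-CH=CH2), whose atoms satisfy every constraint of the query, so the pattern matches.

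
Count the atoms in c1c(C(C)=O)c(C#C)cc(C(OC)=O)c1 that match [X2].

3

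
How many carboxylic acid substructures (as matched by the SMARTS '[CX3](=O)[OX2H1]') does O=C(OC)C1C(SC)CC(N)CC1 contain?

[CX3](=O)[OX2H1] is the SMARTS for a carboxylic acid: an sp2 carbon double-bonded to O and single-bonded to an -OH oxygen.
The molecule has a methyl-ester group (-C(=O)OCH3), but the singly-bonded O has no H (OX2H0, not OX2H1); nothing else fits, so there are 0 matches.

0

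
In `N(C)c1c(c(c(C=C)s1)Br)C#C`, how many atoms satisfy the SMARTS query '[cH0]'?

The query [cH0] means: aromatic carbon with no attached hydrogen (substituted or ring-fusion).
Check the 12 heavy atoms by environment: 1× s (aromatic, H0) → no; 4× c (aromatic, H0) → match; 1× Br (H0) → no; 2× C (H1) → no; 1× C (H2) → no; 1× C (H0) → no; 1× N (H1) → no; 1× C (H3) → no.
That gives 4 matching atoms.

4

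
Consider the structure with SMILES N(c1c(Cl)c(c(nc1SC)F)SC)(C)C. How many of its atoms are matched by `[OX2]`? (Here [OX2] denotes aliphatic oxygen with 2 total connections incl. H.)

Check the 15 heavy atoms by environment: 1× n (aromatic, X2) → no; 5× c (aromatic, X3) → no; 2× S (X2) → no; 4× C (X4) → no; 1× N (X3) → no; 1× F (X1) → no; 1× Cl (X1) → no.
No environment satisfies the query, so 0 matching atoms.

0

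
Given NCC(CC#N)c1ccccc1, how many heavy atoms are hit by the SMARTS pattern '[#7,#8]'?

2

Check the 12 heavy atoms by environment: 4× C → no; 2× N → match; 6× c (aromatic) → no.
That gives 2 matching atoms.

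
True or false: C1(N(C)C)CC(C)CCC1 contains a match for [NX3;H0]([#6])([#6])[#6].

True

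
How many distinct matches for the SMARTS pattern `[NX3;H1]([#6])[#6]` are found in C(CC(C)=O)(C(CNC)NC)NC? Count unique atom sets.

3

[NX3;H1]([#6])[#6] is the SMARTS for a secondary amine: a trivalent nitrogen with one H, bonded to two carbons.
The molecule carries 3 separate instances of an N-methylamino group (-NHCH3) meeting every constraint; each maps to a distinct set of atoms, giving 3 matches.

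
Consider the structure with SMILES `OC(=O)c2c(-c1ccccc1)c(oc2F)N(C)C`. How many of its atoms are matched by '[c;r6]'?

6

The query [c;r6] means: aromatic carbon that belongs to a six-membered ring.
Check the 18 heavy atoms by environment: 1× o (aromatic, in 5-ring) → no; 4× c (aromatic, in 5-ring) → no; 1× N (acyclic) → no; 3× C (acyclic) → no; 1× F (acyclic) → no; 6× c (aromatic, in 6-ring) → match; 2× O (acyclic) → no.
That gives 6 matching atoms.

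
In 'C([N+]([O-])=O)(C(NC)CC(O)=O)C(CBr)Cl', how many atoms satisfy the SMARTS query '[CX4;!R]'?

The query [CX4;!R] means: aliphatic carbon with four total connections, not in a ring.
Check the 15 heavy atoms by environment: 6× C (X4, acyclic) → match; 1× N (X3, acyclic) → no; 1× Br (X1, acyclic) → no; 1× C (X3, acyclic) → no; 2× O (X1, acyclic) → no; 1× O (X2, acyclic) → no; 1× Cl (X1, acyclic) → no; 1× N (charge +1, X3, acyclic) → no; 1× O (charge -1, X1, acyclic) → no.
That gives 6 matching atoms.

6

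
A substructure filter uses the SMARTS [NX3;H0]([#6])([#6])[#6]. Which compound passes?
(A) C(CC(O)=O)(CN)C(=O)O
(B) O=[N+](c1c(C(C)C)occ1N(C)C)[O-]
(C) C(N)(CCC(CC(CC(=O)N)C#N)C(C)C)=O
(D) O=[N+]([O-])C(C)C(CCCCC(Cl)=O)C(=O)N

B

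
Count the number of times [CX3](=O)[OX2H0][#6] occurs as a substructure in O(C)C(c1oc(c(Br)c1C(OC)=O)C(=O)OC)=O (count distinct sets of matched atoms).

3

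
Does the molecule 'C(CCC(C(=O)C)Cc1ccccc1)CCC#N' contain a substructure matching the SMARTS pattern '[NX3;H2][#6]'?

No

The pattern [NX3;H2][#6] describes a trivalent nitrogen with two H attached to carbon — a primary amine.
The closest candidate here is a nitrile (-C#N), but the nitrogen is NX1 (triple-bonded), not NX3 with two H. No other fragment satisfies the full query, so there is no match.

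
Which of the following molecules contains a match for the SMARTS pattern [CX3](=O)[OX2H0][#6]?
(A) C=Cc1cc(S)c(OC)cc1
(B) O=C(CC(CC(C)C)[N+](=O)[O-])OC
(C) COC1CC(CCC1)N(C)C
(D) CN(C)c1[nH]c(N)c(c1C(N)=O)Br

B

[CX3](=O)[OX2H0][#6] describes a carbonyl carbon bonded to an oxygen that is itself bonded to carbon (no H on that O) (an ester).
(A) has a methoxy ether (-OCH3) but the ether oxygen is not adjacent to a C=O carbon.
(B) contains a methyl-ester group (-C(=O)OCH3), which satisfies every atom and bond constraint.
(C) has a methoxy ether (-OCH3) but the ether oxygen is not adjacent to a C=O carbon.
(D) has a primary amide (-C(=O)NH2) but the carbonyl is bonded to N, not to an O-C linkage.
So the answer is (B).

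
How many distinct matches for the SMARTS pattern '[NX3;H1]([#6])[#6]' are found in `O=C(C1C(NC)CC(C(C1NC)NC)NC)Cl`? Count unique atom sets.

4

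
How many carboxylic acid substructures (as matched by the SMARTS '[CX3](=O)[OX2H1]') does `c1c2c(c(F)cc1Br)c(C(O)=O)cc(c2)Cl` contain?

[CX3](=O)[OX2H1] is the SMARTS for a carboxylic acid: an sp2 carbon double-bonded to O and single-bonded to an -OH oxygen.
Exactly one fragment in the molecule meets all constraints, giving 1 match.

1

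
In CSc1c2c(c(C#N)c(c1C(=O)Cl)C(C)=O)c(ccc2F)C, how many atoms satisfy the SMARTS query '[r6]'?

10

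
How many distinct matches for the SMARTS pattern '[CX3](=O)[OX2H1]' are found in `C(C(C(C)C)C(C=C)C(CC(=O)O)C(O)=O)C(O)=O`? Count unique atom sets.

3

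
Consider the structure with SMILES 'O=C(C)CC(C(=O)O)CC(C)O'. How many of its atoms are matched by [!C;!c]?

4

The query [!C;!c] means: neither aliphatic nor aromatic carbon — same as [!#6].
Check the 12 heavy atoms by environment: 8× C → no; 4× O → match.
That gives 4 matching atoms.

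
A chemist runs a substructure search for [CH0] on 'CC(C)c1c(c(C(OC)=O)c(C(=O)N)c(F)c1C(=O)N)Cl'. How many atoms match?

The query [CH0] means: aliphatic carbon with no attached hydrogen.
Check the 21 heavy atoms by environment: 6× c (aromatic, H0) → no; 3× C (H0) → match; 4× O (H0) → no; 2× N (H2) → no; 1× F (H0) → no; 3× C (H3) → no; 1× C (H1) → no; 1× Cl (H0) → no.
That gives 3 matching atoms.

3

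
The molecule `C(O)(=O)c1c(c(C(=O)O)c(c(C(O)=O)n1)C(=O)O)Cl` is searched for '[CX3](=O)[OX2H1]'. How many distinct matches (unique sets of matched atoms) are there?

[CX3](=O)[OX2H1] is the SMARTS for a carboxylic acid: an sp2 carbon double-bonded to O and single-bonded to an -OH oxygen.
The molecule carries 4 separate instances of a carboxylic acid group (-C(=O)OH) meeting every constraint; each maps to a distinct set of atoms, giving 4 matches.

4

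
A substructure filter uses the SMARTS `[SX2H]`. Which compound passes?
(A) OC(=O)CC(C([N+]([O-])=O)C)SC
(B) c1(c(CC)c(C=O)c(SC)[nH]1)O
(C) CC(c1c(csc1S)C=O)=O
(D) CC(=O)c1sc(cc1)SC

C

[SX2H] describes an aliphatic sulfur with two connections, one being H (a thiol).
(A) has a methylthio ether (-SCH3) but the sulfur has H0 (bonded to two carbons), not H1.
(B) has a hydroxyl group (-OH) but it is an -OH, not an -SH.
(C) contains a thiol (-SH), which satisfies every atom and bond constraint.
(D) has a methylthio ether (-SCH3) but the sulfur has H0 (bonded to two carbons), not H1.
So the answer is (C).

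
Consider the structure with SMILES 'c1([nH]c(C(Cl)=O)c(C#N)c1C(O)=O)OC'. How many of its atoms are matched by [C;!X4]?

3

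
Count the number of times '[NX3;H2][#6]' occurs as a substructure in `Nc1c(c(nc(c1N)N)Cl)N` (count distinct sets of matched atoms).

4

[NX3;H2][#6] is the SMARTS for a primary amine: a trivalent nitrogen with two H attached to carbon.
The molecule carries 4 separate instances of a primary amino group (-NH2) meeting every constraint; each maps to a distinct set of atoms, giving 4 matches.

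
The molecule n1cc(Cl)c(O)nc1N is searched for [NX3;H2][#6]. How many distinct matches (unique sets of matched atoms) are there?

1

[NX3;H2][#6] is the SMARTS for a primary amine: a trivalent nitrogen with two H attached to carbon.
Exactly one fragment in the molecule meets all constraints, giving 1 match.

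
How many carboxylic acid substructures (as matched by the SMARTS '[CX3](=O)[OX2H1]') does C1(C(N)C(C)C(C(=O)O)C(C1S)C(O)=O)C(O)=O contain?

[CX3](=O)[OX2H1] is the SMARTS for a carboxylic acid: an sp2 carbon double-bonded to O and single-bonded to an -OH oxygen.
The molecule carries 3 separate instances of a carboxylic acid group (-C(=O)OH) meeting every constraint; each maps to a distinct set of atoms, giving 3 matches.

3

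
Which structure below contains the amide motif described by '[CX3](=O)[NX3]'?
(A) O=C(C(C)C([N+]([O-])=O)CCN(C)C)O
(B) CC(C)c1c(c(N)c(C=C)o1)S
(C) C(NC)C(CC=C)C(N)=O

[CX3](=O)[NX3] describes a carbonyl carbon bonded to a trivalent nitrogen (an amide).
(A) has a carboxylic acid group (-C(=O)OH) but the carbonyl is bonded to O, not to an NX3 nitrogen.
(B) has a primary amino group (-NH2) but the -NH2 is not attached to a carbonyl carbon.
(C) contains a primary amide (-C(=O)NH2), which satisfies every atom and bond constraint.
So the answer is (C).

C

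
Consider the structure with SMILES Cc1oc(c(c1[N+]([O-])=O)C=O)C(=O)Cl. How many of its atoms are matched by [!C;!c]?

7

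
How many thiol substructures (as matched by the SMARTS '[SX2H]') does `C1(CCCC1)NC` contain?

0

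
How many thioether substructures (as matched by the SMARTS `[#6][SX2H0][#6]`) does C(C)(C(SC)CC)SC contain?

2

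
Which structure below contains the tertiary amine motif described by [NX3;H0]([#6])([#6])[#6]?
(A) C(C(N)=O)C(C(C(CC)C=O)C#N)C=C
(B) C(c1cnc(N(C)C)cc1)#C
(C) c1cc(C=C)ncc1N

B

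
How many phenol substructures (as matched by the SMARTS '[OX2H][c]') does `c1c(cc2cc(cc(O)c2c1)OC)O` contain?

2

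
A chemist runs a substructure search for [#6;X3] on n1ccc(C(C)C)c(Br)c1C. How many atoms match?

5

The query [#6;X3] means: any carbon (aromatic or not) with three total connections.
Check the 11 heavy atoms by environment: 1× n (aromatic, X2) → no; 5× c (aromatic, X3) → match; 4× C (X4) → no; 1× Br (X1) → no.
That gives 5 matching atoms.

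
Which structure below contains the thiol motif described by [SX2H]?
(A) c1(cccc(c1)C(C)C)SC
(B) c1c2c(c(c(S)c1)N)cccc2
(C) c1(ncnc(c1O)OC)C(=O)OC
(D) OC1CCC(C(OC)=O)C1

[SX2H] describes an aliphatic sulfur with two connections, one being H (a thiol).
(A) has a methylthio ether (-SCH3) but the sulfur has H0 (bonded to two carbons), not H1.
(B) contains a thiol (-SH), which satisfies every atom and bond constraint.
(C) has a hydroxyl group (-OH) but it is an -OH, not an -SH.
(D) has a hydroxyl group (-OH) but it is an -OH, not an -SH.
So the answer is (B).

B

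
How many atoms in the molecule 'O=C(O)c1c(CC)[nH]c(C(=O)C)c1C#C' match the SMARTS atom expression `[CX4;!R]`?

3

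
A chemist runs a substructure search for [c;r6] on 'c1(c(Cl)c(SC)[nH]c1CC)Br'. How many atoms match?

The query [c;r6] means: aromatic carbon that belongs to a six-membered ring.
Check the 11 heavy atoms by environment: 1× n (aromatic, in 5-ring) → no; 4× c (aromatic, in 5-ring) → no; 1× Cl (acyclic) → no; 1× Br (acyclic) → no; 3× C (acyclic) → no; 1× S (acyclic) → no.
No environment satisfies the query, so 0 matching atoms.

0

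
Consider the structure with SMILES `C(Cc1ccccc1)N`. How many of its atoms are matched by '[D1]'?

1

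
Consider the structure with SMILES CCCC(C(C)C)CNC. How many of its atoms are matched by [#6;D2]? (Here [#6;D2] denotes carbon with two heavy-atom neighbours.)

3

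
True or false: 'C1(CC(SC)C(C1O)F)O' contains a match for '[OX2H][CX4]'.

True

The pattern [OX2H][CX4] describes a hydroxyl oxygen bound to an sp3 (X4) carbon — an aliphatic alcohol.
The molecule carries a hydroxyl group (-OH), whose atoms satisfy every constraint of the query, so the pattern matches.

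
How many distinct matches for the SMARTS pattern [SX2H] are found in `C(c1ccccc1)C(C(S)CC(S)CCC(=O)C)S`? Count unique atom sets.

3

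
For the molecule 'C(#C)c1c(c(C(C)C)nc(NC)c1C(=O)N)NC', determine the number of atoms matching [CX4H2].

0

The query [CX4H2] means: sp3 carbon (X4) with exactly two hydrogens.
Check the 18 heavy atoms by environment: 1× n (aromatic, H0, X2) → no; 5× c (aromatic, H0, X3) → no; 1× C (H0, X3) → no; 1× O (H0, X1) → no; 1× N (H2, X3) → no; 2× N (H1, X3) → no; 4× C (H3, X4) → no; 1× C (H1, X4) → no; 1× C (H0, X2) → no; 1× C (H1, X2) → no.
No environment satisfies the query, so 0 matching atoms.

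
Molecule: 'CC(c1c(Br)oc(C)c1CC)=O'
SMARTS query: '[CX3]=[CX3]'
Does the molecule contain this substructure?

The pattern [CX3]=[CX3] describes a non-aromatic C=C double bond between two sp2 carbons — an alkene.
The closest candidate here is an ethyl group (-CH2CH3), but its C-C bond is a single bond between CX4 carbons, not CX3=CX3. No other fragment satisfies the full query, so there is no match.

No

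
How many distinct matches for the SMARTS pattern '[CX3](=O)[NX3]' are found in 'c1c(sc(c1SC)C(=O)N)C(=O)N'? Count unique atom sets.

2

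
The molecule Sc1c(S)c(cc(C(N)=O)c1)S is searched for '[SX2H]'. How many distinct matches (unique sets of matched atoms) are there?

[SX2H] is the SMARTS for a thiol: an aliphatic sulfur with two connections, one being H.
The molecule carries 3 separate instances of a thiol (-SH) meeting every constraint; each maps to a distinct set of atoms, giving 3 matches.

3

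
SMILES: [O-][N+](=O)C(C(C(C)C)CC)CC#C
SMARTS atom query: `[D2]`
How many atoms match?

3

The query [D2] means: atom with exactly two heavy-atom neighbours.
Check the 13 heavy atoms by environment: 3× C (D2) → match; 3× C (D3) → no; 4× C (D1) → no; 1× N (charge +1, D3) → no; 1× O (charge -1, D1) → no; 1× O (D1) → no.
That gives 3 matching atoms.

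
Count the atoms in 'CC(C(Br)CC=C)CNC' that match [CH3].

2

The query [CH3] means: aliphatic carbon with exactly three hydrogens.
Check the 10 heavy atoms by environment: 3× C (H2) → no; 3× C (H1) → no; 1× N (H1) → no; 2× C (H3) → match; 1× Br (H0) → no.
That gives 2 matching atoms.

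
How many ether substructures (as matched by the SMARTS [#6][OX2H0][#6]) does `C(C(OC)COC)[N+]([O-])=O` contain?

2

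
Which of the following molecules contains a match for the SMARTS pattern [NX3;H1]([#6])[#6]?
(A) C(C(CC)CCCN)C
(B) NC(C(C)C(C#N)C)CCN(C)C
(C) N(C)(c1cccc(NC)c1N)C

[NX3;H1]([#6])[#6] describes a trivalent nitrogen with one H, bonded to two carbons (a secondary amine).
(A) has a primary amino group (-NH2) but the nitrogen has H2 and only one carbon neighbour.
(B) has a dimethylamino group (-N(CH3)2) but the nitrogen has H0, not H1.
(C) contains an N-methylamino group (-NHCH3), which satisfies every atom and bond constraint.
So the answer is (C).

C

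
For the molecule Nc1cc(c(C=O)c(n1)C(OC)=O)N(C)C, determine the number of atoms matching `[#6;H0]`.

Check the 16 heavy atoms by environment: 1× n (aromatic, H0) → no; 4× c (aromatic, H0) → match; 1× c (aromatic, H1) → no; 1× N (H2) → no; 1× C (H0) → match; 3× O (H0) → no; 3× C (H3) → no; 1× N (H0) → no; 1× C (H1) → no.
Summing the matching environments: 4 + 1 = 5 matching atoms.

5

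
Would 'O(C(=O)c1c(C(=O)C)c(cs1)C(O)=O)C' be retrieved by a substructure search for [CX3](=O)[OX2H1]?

Yes

The pattern [CX3](=O)[OX2H1] describes an sp2 carbon double-bonded to O and single-bonded to an -OH oxygen — a carboxylic acid.
The molecule carries a carboxylic acid group (-C(=O)OH), whose atoms satisfy every constraint of the query, so the pattern matches.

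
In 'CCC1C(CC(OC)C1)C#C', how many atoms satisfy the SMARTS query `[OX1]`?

The query [OX1] means: aliphatic oxygen with one total connection — typically a carbonyl =O or an oxide.
Check the 11 heavy atoms by environment: 8× C (X4) → no; 1× O (X2) → no; 2× C (X2) → no.
No environment satisfies the query, so 0 matching atoms.

0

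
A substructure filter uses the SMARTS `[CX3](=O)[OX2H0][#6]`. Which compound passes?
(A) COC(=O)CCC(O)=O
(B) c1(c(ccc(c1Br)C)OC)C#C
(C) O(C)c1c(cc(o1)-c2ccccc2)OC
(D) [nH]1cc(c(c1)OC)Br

A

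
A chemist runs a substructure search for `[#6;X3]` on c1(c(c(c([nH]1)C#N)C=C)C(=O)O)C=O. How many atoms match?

8

Check the 14 heavy atoms by environment: 1× n (aromatic, X3) → no; 4× c (aromatic, X3) → match; 4× C (X3) → match; 2× O (X1) → no; 1× O (X2) → no; 1× C (X2) → no; 1× N (X1) → no.
Summing the matching environments: 4 + 4 = 8 matching atoms.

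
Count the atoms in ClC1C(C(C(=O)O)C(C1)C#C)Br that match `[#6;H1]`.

The query [#6;H1] means: any carbon bearing exactly one hydrogen.
Check the 12 heavy atoms by environment: 5× C (H1) → match; 1× C (H2) → no; 1× Cl (H0) → no; 2× C (H0) → no; 1× O (H0) → no; 1× O (H1) → no; 1× Br (H0) → no.
That gives 5 matching atoms.

5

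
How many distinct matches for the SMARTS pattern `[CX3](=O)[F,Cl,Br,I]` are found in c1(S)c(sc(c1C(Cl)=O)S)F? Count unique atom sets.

[CX3](=O)[F,Cl,Br,I] is the SMARTS for an acyl halide: a carbonyl carbon bonded to a halogen.
Exactly one fragment in the molecule meets all constraints, giving 1 match.

1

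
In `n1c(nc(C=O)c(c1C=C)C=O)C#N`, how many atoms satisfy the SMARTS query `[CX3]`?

4

The query [CX3] means: C with X3: aliphatic carbon with exactly 3 total connections.
Check the 14 heavy atoms by environment: 2× n (aromatic, X2) → no; 4× c (aromatic, X3) → no; 4× C (X3) → match; 2× O (X1) → no; 1× C (X2) → no; 1× N (X1) → no.
That gives 4 matching atoms.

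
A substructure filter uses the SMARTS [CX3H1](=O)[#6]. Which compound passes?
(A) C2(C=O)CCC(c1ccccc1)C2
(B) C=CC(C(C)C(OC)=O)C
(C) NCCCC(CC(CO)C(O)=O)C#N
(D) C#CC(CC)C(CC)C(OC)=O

A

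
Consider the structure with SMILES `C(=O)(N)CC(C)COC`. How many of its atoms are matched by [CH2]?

2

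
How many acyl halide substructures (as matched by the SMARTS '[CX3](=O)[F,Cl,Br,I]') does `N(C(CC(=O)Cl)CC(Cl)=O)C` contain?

[CX3](=O)[F,Cl,Br,I] is the SMARTS for an acyl halide: a carbonyl carbon bonded to a halogen.
The molecule carries 2 separate instances of an acyl chloride (-C(=O)Cl) meeting every constraint; each maps to a distinct set of atoms, giving 2 matches.

2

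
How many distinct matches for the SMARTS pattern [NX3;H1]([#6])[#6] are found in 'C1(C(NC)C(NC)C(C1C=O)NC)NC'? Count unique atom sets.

4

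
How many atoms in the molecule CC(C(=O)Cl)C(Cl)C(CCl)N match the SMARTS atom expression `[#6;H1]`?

The query [#6;H1] means: any carbon bearing exactly one hydrogen.
Check the 11 heavy atoms by environment: 1× C (H2) → no; 3× C (H1) → match; 1× C (H3) → no; 1× C (H0) → no; 1× O (H0) → no; 3× Cl (H0) → no; 1× N (H2) → no.
That gives 3 matching atoms.

3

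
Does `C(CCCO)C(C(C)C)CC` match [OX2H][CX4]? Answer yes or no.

The pattern [OX2H][CX4] describes a hydroxyl oxygen bound to an sp3 (X4) carbon — an aliphatic alcohol.
The molecule carries a hydroxyl group (-OH), whose atoms satisfy every constraint of the query, so the pattern matches.

Yes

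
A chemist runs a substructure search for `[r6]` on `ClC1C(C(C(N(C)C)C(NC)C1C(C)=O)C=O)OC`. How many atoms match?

The query [r6] means: r6 matches atoms in a six-membered ring.
Check the 19 heavy atoms by environment: 6× C (in 6-ring) → match; 7× C (acyclic) → no; 3× O (acyclic) → no; 1× Cl (acyclic) → no; 2× N (acyclic) → no.
That gives 6 matching atoms.

6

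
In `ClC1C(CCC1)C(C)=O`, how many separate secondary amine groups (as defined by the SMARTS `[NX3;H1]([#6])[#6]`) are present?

[NX3;H1]([#6])[#6] is the SMARTS for a secondary amine: a trivalent nitrogen with one H, bonded to two carbons.
No fragment in the molecule satisfies every constraint, giving 0 matches.

0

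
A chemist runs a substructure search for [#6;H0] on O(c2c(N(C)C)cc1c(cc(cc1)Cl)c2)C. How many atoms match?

5

The query [#6;H0] means: any carbon with no attached hydrogen.
Check the 16 heavy atoms by environment: 5× c (aromatic, H0) → match; 5× c (aromatic, H1) → no; 1× Cl (H0) → no; 1× O (H0) → no; 3× C (H3) → no; 1× N (H0) → no.
That gives 5 matching atoms.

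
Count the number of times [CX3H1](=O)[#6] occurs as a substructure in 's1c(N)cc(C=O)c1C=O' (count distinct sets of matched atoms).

2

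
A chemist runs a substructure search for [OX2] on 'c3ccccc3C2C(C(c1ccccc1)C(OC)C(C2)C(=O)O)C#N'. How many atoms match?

2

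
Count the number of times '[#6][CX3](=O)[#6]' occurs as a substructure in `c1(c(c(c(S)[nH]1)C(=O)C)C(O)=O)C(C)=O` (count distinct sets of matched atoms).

[#6][CX3](=O)[#6] is the SMARTS for a ketone: a carbonyl carbon (no H) flanked by two carbons.
The molecule carries 2 separate instances of an acetyl/ketone group (-C(=O)CH3) meeting every constraint; each maps to a distinct set of atoms, giving 2 matches.

2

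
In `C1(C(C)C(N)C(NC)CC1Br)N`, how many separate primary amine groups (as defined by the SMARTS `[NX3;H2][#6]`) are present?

[NX3;H2][#6] is the SMARTS for a primary amine: a trivalent nitrogen with two H attached to carbon.
The molecule carries 2 separate instances of a primary amino group (-NH2) meeting every constraint; each maps to a distinct set of atoms, giving 2 matches.

2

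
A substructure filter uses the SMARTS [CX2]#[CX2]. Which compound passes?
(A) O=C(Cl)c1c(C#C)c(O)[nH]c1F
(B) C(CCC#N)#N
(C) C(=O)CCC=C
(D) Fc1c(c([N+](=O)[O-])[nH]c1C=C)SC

A

[CX2]#[CX2] describes a carbon-carbon triple bond (an alkyne).
(A) contains an ethynyl group (-C#CH), which satisfies every atom and bond constraint.
(B) has a nitrile (-C#N) but the triple bond is C#N, not C#C.
(C) has a vinyl group (-CH=CH2) but the C=C is a double bond; both carbons are CX3, not CX2.
(D) has a vinyl group (-CH=CH2) but the C=C is a double bond; both carbons are CX3, not CX2.
So the answer is (A).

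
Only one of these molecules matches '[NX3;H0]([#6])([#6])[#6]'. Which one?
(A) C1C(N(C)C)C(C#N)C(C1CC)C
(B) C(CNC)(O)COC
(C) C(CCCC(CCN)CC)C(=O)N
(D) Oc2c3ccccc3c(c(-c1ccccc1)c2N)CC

A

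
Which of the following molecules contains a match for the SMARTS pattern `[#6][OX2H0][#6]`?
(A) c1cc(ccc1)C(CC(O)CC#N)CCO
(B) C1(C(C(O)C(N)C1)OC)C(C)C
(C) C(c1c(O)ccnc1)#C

B

[#6][OX2H0][#6] describes an aliphatic oxygen bridging two carbons with no H on the oxygen (an ether).
(A) has a hydroxyl group (-OH) but the oxygen has H1, not H0 bridging two carbons.
(B) contains a methoxy ether (-OCH3), which satisfies every atom and bond constraint.
(C) has a hydroxyl group (-OH) but the oxygen has H1, not H0 bridging two carbons.
So the answer is (B).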